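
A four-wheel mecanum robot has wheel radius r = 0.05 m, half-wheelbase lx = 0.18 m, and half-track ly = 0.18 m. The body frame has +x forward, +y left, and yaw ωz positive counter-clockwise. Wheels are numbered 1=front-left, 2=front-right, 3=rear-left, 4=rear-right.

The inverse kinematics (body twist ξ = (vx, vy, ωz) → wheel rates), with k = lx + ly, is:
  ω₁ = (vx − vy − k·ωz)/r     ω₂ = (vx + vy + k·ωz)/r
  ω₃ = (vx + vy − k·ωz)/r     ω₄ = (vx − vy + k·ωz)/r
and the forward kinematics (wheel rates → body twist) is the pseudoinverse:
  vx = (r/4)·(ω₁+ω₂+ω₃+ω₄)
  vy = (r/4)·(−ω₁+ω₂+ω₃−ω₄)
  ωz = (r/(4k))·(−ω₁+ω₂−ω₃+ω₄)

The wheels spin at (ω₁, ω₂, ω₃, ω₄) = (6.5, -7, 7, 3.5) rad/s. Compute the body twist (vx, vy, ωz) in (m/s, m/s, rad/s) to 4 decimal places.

(0.1250, -0.1250, -0.5903)

k = lx + ly = 0.18 + 0.18 = 0.3600
ω₁+ω₂+ω₃+ω₄ = 10.0000  →  vx = (0.05/4)·10.0000 = 0.1250
−ω₁+ω₂+ω₃−ω₄ = -10.0000  →  vy = (0.05/4)·-10.0000 = -0.1250
−ω₁+ω₂−ω₃+ω₄ = -17.0000  →  ωz = (0.05/1.4400)·-17.0000 = -0.5903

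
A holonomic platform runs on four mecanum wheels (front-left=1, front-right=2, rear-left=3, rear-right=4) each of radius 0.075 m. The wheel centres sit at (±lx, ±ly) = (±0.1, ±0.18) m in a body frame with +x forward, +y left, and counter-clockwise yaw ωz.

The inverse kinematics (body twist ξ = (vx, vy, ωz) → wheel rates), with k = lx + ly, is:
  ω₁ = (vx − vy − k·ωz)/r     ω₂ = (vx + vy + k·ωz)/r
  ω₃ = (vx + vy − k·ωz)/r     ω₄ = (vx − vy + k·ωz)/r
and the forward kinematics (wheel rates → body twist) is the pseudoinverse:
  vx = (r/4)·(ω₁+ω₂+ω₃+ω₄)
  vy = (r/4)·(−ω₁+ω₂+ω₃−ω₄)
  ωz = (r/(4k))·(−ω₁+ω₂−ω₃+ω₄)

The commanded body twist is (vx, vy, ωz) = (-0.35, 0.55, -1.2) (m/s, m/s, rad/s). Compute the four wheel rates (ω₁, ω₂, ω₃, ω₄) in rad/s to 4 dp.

k = lx + ly = 0.1 + 0.18 = 0.2800;  k·ωz = 0.2800·-1.2 = -0.3360
ω₁ (FL) = (vx − vy − k·ωz)/r = -0.5640/0.075 = -7.5200
ω₂ (FR) = (vx + vy + k·ωz)/r = -0.1360/0.075 = -1.8133
ω₃ (RL) = (vx + vy − k·ωz)/r = 0.5360/0.075 = 7.1467
ω₄ (RR) = (vx − vy + k·ωz)/r = -1.2360/0.075 = -16.4800

(-7.5200, -1.8133, 7.1467, -16.4800)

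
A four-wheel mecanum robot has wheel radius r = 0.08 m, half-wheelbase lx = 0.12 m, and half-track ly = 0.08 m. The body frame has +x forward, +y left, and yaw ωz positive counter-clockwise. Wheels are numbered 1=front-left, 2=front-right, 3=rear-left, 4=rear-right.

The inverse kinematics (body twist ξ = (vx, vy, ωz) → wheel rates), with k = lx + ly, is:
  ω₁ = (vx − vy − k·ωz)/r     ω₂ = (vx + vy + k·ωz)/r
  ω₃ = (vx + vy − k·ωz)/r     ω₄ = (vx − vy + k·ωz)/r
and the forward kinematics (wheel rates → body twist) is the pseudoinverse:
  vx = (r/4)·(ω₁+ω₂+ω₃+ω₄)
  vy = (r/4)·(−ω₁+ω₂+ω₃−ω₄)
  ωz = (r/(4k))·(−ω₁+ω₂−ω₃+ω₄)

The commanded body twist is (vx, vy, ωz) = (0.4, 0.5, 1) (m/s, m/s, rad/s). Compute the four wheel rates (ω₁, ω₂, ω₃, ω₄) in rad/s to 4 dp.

k = lx + ly = 0.12 + 0.08 = 0.2000;  k·ωz = 0.2000·1 = 0.2000
ω₁ (FL) = (vx − vy − k·ωz)/r = -0.3000/0.08 = -3.7500
ω₂ (FR) = (vx + vy + k·ωz)/r = 1.1000/0.08 = 13.7500
ω₃ (RL) = (vx + vy − k·ωz)/r = 0.7000/0.08 = 8.7500
ω₄ (RR) = (vx − vy + k·ωz)/r = 0.1000/0.08 = 1.2500

(-3.7500, 13.7500, 8.7500, 1.2500)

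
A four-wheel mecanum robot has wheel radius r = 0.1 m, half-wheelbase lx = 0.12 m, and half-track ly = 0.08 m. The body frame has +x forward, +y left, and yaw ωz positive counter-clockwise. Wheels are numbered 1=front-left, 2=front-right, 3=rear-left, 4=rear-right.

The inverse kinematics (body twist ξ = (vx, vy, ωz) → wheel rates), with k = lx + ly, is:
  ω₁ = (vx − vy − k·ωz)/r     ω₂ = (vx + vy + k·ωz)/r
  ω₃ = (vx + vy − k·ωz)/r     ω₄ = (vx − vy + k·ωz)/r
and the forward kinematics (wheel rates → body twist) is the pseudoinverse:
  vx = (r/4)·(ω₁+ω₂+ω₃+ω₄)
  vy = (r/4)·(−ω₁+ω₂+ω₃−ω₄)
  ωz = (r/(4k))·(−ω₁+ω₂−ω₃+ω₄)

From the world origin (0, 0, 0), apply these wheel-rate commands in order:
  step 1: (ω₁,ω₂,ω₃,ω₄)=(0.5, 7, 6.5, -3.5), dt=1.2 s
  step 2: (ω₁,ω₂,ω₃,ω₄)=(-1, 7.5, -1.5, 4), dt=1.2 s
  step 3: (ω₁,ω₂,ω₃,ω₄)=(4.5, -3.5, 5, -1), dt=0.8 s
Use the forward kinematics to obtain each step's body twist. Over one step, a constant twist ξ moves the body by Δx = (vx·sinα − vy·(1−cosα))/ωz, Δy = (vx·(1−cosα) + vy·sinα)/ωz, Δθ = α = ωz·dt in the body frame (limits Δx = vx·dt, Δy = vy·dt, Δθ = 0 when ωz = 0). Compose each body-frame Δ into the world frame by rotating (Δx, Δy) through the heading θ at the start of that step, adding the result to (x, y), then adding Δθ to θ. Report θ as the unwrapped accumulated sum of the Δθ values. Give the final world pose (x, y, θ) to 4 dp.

step 1: ξ=(vx,vy,ωz)=(0.2625, 0.4125, -0.4375), dt=1.2 → body Δ=(0.4277, 0.3918, -0.5250) → world pose (0.4277, 0.3918, -0.5250)
step 2: ξ=(vx,vy,ωz)=(0.2250, 0.0750, 1.7500), dt=1.2 → body Δ=(0.0465, 0.2305, 2.1000) → world pose (0.5835, 0.5679, 1.5750)
step 3: ξ=(vx,vy,ωz)=(0.1250, -0.0500, -1.7500), dt=0.8 → body Δ=(0.0467, -0.0874, -1.4000) → world pose (0.6707, 0.6149, 0.1750)

(0.6707, 0.6149, 0.1750)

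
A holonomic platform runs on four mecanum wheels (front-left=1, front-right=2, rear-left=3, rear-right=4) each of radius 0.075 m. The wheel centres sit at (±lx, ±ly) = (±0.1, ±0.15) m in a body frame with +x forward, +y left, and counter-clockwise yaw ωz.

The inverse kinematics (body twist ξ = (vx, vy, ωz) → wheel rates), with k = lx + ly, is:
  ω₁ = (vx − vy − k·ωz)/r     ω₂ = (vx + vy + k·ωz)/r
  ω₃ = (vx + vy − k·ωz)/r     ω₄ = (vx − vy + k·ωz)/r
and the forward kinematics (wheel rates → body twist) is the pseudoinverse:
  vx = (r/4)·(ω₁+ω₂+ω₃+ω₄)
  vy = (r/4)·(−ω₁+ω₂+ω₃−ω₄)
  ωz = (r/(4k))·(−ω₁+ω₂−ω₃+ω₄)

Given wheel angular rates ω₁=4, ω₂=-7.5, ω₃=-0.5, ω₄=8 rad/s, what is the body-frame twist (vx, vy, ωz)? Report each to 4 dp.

k = lx + ly = 0.1 + 0.15 = 0.2500
ω₁+ω₂+ω₃+ω₄ = 4.0000  →  vx = (0.075/4)·4.0000 = 0.0750
−ω₁+ω₂+ω₃−ω₄ = -20.0000  →  vy = (0.075/4)·-20.0000 = -0.3750
−ω₁+ω₂−ω₃+ω₄ = -3.0000  →  ωz = (0.075/1.0000)·-3.0000 = -0.2250

(0.0750, -0.3750, -0.2250)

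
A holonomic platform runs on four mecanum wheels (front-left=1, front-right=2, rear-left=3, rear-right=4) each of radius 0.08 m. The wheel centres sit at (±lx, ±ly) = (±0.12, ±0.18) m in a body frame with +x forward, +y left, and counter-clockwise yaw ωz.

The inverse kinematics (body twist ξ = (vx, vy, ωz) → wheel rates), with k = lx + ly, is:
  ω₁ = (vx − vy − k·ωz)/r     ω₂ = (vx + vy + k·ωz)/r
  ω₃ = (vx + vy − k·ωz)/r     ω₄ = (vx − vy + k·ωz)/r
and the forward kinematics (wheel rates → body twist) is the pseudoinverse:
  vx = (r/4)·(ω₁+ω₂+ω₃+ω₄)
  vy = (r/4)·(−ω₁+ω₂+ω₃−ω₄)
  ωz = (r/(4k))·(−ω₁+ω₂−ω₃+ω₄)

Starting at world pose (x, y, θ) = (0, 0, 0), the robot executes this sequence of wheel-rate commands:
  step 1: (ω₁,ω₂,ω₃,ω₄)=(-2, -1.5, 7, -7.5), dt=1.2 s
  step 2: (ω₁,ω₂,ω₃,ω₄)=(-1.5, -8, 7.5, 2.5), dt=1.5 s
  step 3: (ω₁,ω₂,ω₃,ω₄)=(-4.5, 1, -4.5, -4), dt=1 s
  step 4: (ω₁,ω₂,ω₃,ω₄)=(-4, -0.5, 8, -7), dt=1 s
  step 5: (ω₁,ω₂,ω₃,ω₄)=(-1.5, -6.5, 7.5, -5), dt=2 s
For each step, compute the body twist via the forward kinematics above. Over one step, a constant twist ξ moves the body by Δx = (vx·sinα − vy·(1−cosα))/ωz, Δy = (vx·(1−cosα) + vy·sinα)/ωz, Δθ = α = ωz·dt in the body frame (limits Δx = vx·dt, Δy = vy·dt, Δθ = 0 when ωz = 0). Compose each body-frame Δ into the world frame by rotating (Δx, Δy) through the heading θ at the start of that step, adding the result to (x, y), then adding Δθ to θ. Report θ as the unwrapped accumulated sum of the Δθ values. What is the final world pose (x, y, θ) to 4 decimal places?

(0.5763, 0.0229, -4.9700)

step 1: ξ=(vx,vy,ωz)=(-0.0800, 0.3000, -0.9333), dt=1.2 → body Δ=(0.1042, 0.3377, -1.1200) → world pose (0.1042, 0.3377, -1.1200)
step 2: ξ=(vx,vy,ωz)=(0.0100, -0.0300, -0.7667), dt=1.5 → body Δ=(-0.0112, -0.0434, -1.1500) → world pose (0.0602, 0.3289, -2.2700)
step 3: ξ=(vx,vy,ωz)=(-0.2400, 0.1000, 0.4000), dt=1.0 → body Δ=(-0.2534, 0.0500, 0.4000) → world pose (0.2616, 0.4906, -1.8700)
step 4: ξ=(vx,vy,ωz)=(-0.0700, 0.3700, -0.7667), dt=1.0 → body Δ=(0.0717, 0.3603, -0.7667) → world pose (0.5848, 0.3159, -2.6367)
step 5: ξ=(vx,vy,ωz)=(-0.1100, 0.1500, -1.1667), dt=2.0 → body Δ=(0.1492, 0.2524, -2.3333) → world pose (0.5763, 0.0229, -4.9700)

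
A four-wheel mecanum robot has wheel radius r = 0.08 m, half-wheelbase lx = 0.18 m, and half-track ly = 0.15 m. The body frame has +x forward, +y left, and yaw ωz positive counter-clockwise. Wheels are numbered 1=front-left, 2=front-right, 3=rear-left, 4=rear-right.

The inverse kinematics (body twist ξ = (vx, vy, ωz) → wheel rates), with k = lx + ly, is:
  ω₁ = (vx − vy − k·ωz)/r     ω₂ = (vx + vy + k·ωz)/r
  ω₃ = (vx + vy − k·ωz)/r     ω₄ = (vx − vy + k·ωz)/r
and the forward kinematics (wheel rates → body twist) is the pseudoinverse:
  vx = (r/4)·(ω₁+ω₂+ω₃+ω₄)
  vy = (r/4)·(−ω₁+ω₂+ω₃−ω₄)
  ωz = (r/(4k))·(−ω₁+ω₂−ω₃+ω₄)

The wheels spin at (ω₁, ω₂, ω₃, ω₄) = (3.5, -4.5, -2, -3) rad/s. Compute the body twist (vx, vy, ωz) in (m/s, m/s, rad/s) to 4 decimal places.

k = lx + ly = 0.18 + 0.15 = 0.3300
ω₁+ω₂+ω₃+ω₄ = -6.0000  →  vx = (0.08/4)·-6.0000 = -0.1200
−ω₁+ω₂+ω₃−ω₄ = -7.0000  →  vy = (0.08/4)·-7.0000 = -0.1400
−ω₁+ω₂−ω₃+ω₄ = -9.0000  →  ωz = (0.08/1.3200)·-9.0000 = -0.5455

(-0.1200, -0.1400, -0.5455)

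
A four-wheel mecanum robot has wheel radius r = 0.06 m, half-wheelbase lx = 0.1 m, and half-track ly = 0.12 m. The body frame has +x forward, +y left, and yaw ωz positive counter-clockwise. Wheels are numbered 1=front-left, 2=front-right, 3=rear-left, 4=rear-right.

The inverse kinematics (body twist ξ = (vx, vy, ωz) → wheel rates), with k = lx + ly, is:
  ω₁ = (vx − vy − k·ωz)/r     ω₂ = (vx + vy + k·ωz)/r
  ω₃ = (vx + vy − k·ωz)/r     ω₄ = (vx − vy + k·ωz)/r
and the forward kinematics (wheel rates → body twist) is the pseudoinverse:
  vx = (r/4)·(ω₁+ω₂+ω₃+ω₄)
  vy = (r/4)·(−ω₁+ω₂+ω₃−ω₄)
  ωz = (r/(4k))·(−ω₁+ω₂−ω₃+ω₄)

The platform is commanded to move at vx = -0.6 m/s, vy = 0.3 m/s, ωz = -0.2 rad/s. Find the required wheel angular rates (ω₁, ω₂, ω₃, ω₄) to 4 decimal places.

(-14.2667, -5.7333, -4.2667, -15.7333)

k = lx + ly = 0.1 + 0.12 = 0.2200;  k·ωz = 0.2200·-0.2 = -0.0440
ω₁ (FL) = (vx − vy − k·ωz)/r = -0.8560/0.06 = -14.2667
ω₂ (FR) = (vx + vy + k·ωz)/r = -0.3440/0.06 = -5.7333
ω₃ (RL) = (vx + vy − k·ωz)/r = -0.2560/0.06 = -4.2667
ω₄ (RR) = (vx − vy + k·ωz)/r = -0.9440/0.06 = -15.7333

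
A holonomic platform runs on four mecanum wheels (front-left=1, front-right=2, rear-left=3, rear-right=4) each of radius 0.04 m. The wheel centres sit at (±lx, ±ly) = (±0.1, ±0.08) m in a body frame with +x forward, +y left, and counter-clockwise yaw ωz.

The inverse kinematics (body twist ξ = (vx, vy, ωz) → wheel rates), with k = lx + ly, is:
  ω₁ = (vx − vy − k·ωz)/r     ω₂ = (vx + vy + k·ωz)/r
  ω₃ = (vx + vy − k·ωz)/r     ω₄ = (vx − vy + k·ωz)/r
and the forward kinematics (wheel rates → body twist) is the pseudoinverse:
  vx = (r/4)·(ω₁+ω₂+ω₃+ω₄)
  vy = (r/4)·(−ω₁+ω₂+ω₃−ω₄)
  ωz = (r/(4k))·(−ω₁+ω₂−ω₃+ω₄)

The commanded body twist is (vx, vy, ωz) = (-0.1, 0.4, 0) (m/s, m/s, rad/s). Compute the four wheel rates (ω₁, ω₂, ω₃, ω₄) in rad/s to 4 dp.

k = lx + ly = 0.1 + 0.08 = 0.1800;  k·ωz = 0.1800·0 = 0.0000
ω₁ (FL) = (vx − vy − k·ωz)/r = -0.5000/0.04 = -12.5000
ω₂ (FR) = (vx + vy + k·ωz)/r = 0.3000/0.04 = 7.5000
ω₃ (RL) = (vx + vy − k·ωz)/r = 0.3000/0.04 = 7.5000
ω₄ (RR) = (vx − vy + k·ωz)/r = -0.5000/0.04 = -12.5000

(-12.5000, 7.5000, 7.5000, -12.5000)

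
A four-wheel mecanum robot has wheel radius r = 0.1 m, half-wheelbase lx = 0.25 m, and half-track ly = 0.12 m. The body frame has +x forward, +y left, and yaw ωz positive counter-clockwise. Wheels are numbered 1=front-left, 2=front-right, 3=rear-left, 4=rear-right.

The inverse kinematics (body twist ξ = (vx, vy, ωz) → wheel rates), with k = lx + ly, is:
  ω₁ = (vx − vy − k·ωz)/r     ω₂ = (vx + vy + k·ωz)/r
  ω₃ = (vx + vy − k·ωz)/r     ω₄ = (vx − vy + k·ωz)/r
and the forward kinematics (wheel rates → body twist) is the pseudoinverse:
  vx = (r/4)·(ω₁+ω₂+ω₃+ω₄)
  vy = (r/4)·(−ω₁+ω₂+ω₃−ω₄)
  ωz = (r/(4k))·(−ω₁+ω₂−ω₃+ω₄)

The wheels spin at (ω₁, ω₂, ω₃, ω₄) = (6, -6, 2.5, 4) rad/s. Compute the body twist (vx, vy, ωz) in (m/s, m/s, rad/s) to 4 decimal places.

(0.1625, -0.3375, -0.7095)

k = lx + ly = 0.25 + 0.12 = 0.3700
ω₁+ω₂+ω₃+ω₄ = 6.5000  →  vx = (0.1/4)·6.5000 = 0.1625
−ω₁+ω₂+ω₃−ω₄ = -13.5000  →  vy = (0.1/4)·-13.5000 = -0.3375
−ω₁+ω₂−ω₃+ω₄ = -10.5000  →  ωz = (0.1/1.4800)·-10.5000 = -0.7095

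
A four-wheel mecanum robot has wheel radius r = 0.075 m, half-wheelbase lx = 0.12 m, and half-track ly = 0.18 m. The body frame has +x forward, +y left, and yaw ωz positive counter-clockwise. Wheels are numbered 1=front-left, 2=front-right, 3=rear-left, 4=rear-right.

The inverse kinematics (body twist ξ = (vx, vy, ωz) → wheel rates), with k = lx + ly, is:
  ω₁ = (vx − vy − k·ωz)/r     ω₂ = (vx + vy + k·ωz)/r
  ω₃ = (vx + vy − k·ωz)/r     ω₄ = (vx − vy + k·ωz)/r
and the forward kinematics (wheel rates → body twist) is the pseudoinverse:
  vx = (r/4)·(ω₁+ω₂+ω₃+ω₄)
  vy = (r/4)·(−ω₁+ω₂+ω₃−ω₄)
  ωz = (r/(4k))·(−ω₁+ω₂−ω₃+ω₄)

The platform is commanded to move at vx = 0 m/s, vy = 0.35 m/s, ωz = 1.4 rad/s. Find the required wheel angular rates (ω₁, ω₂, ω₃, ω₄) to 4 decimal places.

k = lx + ly = 0.12 + 0.18 = 0.3000;  k·ωz = 0.3000·1.4 = 0.4200
ω₁ (FL) = (vx − vy − k·ωz)/r = -0.7700/0.075 = -10.2667
ω₂ (FR) = (vx + vy + k·ωz)/r = 0.7700/0.075 = 10.2667
ω₃ (RL) = (vx + vy − k·ωz)/r = -0.0700/0.075 = -0.9333
ω₄ (RR) = (vx − vy + k·ωz)/r = 0.0700/0.075 = 0.9333

(-10.2667, 10.2667, -0.9333, 0.9333)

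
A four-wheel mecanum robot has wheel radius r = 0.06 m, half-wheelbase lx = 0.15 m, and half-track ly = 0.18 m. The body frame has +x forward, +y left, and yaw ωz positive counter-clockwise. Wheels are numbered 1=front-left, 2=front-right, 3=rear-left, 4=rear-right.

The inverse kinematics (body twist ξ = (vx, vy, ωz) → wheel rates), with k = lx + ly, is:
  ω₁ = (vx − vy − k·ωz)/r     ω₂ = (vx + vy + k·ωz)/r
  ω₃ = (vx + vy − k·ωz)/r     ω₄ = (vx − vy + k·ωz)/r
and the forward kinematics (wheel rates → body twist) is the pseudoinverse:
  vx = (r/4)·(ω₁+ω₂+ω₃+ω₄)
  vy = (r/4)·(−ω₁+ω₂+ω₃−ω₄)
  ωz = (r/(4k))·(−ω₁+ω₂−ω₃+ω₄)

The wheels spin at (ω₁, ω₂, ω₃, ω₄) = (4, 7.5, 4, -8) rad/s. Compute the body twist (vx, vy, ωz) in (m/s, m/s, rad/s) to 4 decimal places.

(0.1125, 0.2325, -0.3864)

k = lx + ly = 0.15 + 0.18 = 0.3300
ω₁+ω₂+ω₃+ω₄ = 7.5000  →  vx = (0.06/4)·7.5000 = 0.1125
−ω₁+ω₂+ω₃−ω₄ = 15.5000  →  vy = (0.06/4)·15.5000 = 0.2325
−ω₁+ω₂−ω₃+ω₄ = -8.5000  →  ωz = (0.06/1.3200)·-8.5000 = -0.3864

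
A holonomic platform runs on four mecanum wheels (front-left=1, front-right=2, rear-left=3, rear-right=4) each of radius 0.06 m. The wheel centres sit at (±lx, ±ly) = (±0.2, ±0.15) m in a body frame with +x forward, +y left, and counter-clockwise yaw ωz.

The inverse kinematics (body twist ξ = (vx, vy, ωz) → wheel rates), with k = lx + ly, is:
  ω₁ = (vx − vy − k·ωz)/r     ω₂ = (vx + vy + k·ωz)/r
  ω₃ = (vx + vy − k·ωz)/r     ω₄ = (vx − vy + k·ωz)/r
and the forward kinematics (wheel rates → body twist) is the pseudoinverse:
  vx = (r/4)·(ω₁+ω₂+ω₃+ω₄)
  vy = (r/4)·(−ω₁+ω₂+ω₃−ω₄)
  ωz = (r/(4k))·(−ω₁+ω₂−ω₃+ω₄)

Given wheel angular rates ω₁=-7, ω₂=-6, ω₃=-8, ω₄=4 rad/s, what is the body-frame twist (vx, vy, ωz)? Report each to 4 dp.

k = lx + ly = 0.2 + 0.15 = 0.3500
ω₁+ω₂+ω₃+ω₄ = -17.0000  →  vx = (0.06/4)·-17.0000 = -0.2550
−ω₁+ω₂+ω₃−ω₄ = -11.0000  →  vy = (0.06/4)·-11.0000 = -0.1650
−ω₁+ω₂−ω₃+ω₄ = 13.0000  →  ωz = (0.06/1.4000)·13.0000 = 0.5571

(-0.2550, -0.1650, 0.5571)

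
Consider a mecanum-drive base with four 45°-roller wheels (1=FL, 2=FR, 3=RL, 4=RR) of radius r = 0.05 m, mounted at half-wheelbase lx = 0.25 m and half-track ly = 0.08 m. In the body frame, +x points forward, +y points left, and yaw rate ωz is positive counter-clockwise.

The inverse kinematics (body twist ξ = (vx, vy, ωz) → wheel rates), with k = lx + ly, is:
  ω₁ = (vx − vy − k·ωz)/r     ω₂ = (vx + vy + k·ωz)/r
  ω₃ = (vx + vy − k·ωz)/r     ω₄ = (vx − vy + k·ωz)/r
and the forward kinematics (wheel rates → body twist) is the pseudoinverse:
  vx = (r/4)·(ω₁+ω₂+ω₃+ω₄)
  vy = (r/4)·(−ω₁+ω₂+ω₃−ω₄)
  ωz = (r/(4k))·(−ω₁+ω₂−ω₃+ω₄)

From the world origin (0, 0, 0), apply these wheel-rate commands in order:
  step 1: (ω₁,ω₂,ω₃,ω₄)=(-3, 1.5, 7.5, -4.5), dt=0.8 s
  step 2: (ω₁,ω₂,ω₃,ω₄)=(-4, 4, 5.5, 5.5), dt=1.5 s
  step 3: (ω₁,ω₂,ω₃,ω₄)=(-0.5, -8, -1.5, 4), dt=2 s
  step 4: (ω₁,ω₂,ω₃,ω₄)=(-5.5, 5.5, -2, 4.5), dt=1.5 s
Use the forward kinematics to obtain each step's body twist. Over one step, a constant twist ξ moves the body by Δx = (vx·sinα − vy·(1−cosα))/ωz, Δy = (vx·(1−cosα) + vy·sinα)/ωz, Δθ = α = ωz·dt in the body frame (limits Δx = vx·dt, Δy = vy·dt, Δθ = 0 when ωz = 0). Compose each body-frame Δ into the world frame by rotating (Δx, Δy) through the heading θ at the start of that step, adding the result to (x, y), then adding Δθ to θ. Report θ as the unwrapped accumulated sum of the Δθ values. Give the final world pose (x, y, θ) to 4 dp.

step 1: ξ=(vx,vy,ωz)=(0.0187, 0.2063, -0.2841), dt=0.8 → body Δ=(0.0335, 0.1619, -0.2273) → world pose (0.0335, 0.1619, -0.2273)
step 2: ξ=(vx,vy,ωz)=(0.1375, 0.1000, 0.3030), dt=1.5 → body Δ=(0.1657, 0.1910, 0.4545) → world pose (0.2380, 0.3106, 0.2273)
step 3: ξ=(vx,vy,ωz)=(-0.0750, -0.1625, -0.0758), dt=2.0 → body Δ=(-0.1740, -0.3124, -0.1515) → world pose (0.1389, -0.0330, 0.0758)
step 4: ξ=(vx,vy,ωz)=(0.0312, 0.0563, 0.6629), dt=1.5 → body Δ=(0.0009, 0.0926, 0.9943) → world pose (0.1328, 0.0594, 1.0701)

(0.1328, 0.0594, 1.0701)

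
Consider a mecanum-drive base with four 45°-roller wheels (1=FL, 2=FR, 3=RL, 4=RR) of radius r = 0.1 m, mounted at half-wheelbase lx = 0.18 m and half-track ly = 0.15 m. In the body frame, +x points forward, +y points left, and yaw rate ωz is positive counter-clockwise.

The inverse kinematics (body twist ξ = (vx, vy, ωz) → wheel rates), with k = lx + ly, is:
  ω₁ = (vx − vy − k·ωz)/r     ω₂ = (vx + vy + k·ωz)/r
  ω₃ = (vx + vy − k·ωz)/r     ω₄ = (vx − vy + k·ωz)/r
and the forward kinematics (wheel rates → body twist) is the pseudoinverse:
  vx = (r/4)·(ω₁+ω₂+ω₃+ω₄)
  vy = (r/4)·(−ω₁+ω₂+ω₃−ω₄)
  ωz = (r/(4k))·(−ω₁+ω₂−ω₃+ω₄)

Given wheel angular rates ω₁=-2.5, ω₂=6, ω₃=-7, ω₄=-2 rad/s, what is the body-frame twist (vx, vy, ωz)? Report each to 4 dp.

(-0.1375, 0.0875, 1.0227)

k = lx + ly = 0.18 + 0.15 = 0.3300
ω₁+ω₂+ω₃+ω₄ = -5.5000  →  vx = (0.1/4)·-5.5000 = -0.1375
−ω₁+ω₂+ω₃−ω₄ = 3.5000  →  vy = (0.1/4)·3.5000 = 0.0875
−ω₁+ω₂−ω₃+ω₄ = 13.5000  →  ωz = (0.1/1.3200)·13.5000 = 1.0227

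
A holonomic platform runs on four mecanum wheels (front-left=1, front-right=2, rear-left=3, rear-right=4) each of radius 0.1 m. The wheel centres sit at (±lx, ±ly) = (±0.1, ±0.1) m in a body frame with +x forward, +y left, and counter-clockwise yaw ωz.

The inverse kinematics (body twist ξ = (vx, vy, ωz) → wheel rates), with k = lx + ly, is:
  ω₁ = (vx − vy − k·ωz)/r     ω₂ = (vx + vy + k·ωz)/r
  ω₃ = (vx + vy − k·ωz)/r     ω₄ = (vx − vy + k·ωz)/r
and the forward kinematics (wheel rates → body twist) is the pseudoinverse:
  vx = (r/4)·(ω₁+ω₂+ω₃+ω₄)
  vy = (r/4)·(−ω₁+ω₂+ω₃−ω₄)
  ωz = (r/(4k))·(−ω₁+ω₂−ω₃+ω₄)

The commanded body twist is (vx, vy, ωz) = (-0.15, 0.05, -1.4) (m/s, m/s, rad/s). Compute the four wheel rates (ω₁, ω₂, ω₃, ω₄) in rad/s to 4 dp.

(0.8000, -3.8000, 1.8000, -4.8000)

k = lx + ly = 0.1 + 0.1 = 0.2000;  k·ωz = 0.2000·-1.4 = -0.2800
ω₁ (FL) = (vx − vy − k·ωz)/r = 0.0800/0.1 = 0.8000
ω₂ (FR) = (vx + vy + k·ωz)/r = -0.3800/0.1 = -3.8000
ω₃ (RL) = (vx + vy − k·ωz)/r = 0.1800/0.1 = 1.8000
ω₄ (RR) = (vx − vy + k·ωz)/r = -0.4800/0.1 = -4.8000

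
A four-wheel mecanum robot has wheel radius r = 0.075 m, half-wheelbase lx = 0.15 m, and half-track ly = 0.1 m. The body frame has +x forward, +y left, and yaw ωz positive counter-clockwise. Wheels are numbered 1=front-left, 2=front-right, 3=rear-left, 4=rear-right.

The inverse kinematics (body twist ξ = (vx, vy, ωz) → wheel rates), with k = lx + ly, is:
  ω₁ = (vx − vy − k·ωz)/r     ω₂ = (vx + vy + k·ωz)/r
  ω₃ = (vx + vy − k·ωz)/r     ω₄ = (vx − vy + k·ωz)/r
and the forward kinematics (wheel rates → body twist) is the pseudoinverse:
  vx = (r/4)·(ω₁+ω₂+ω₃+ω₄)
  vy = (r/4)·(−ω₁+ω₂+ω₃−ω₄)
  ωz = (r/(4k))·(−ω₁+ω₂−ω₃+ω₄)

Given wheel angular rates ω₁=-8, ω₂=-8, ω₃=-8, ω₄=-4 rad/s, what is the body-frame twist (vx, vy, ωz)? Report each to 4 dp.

(-0.5250, -0.0750, 0.3000)

k = lx + ly = 0.15 + 0.1 = 0.2500
ω₁+ω₂+ω₃+ω₄ = -28.0000  →  vx = (0.075/4)·-28.0000 = -0.5250
−ω₁+ω₂+ω₃−ω₄ = -4.0000  →  vy = (0.075/4)·-4.0000 = -0.0750
−ω₁+ω₂−ω₃+ω₄ = 4.0000  →  ωz = (0.075/1.0000)·4.0000 = 0.3000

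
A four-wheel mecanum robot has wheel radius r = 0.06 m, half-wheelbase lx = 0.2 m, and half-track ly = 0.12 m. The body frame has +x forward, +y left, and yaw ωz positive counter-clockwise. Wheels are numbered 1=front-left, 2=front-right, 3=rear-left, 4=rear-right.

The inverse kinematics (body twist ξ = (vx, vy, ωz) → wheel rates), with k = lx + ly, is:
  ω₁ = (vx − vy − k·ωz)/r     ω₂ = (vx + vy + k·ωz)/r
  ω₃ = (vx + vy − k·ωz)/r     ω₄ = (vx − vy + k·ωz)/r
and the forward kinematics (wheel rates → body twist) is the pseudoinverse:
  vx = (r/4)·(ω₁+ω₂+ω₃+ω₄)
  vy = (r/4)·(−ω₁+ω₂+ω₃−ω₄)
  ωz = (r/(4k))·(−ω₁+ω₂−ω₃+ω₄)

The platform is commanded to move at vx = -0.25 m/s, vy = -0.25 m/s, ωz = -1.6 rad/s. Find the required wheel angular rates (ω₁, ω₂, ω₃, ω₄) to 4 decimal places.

(8.5333, -16.8667, 0.2000, -8.5333)

k = lx + ly = 0.2 + 0.12 = 0.3200;  k·ωz = 0.3200·-1.6 = -0.5120
ω₁ (FL) = (vx − vy − k·ωz)/r = 0.5120/0.06 = 8.5333
ω₂ (FR) = (vx + vy + k·ωz)/r = -1.0120/0.06 = -16.8667
ω₃ (RL) = (vx + vy − k·ωz)/r = 0.0120/0.06 = 0.2000
ω₄ (RR) = (vx − vy + k·ωz)/r = -0.5120/0.06 = -8.5333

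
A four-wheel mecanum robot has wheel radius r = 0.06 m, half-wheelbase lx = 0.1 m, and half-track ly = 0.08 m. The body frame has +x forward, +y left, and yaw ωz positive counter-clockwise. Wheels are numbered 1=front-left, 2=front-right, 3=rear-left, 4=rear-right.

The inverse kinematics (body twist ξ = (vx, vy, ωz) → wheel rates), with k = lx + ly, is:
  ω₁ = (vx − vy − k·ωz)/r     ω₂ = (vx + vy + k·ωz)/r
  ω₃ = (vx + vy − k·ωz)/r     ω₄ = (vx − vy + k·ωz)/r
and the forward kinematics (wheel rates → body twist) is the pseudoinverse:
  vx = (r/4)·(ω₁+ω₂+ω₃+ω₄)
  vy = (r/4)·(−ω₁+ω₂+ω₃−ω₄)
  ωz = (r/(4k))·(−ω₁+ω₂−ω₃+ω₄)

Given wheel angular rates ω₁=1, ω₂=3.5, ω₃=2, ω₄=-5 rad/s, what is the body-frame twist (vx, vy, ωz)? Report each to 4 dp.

k = lx + ly = 0.1 + 0.08 = 0.1800
ω₁+ω₂+ω₃+ω₄ = 1.5000  →  vx = (0.06/4)·1.5000 = 0.0225
−ω₁+ω₂+ω₃−ω₄ = 9.5000  →  vy = (0.06/4)·9.5000 = 0.1425
−ω₁+ω₂−ω₃+ω₄ = -4.5000  →  ωz = (0.06/0.7200)·-4.5000 = -0.3750

(0.0225, 0.1425, -0.3750)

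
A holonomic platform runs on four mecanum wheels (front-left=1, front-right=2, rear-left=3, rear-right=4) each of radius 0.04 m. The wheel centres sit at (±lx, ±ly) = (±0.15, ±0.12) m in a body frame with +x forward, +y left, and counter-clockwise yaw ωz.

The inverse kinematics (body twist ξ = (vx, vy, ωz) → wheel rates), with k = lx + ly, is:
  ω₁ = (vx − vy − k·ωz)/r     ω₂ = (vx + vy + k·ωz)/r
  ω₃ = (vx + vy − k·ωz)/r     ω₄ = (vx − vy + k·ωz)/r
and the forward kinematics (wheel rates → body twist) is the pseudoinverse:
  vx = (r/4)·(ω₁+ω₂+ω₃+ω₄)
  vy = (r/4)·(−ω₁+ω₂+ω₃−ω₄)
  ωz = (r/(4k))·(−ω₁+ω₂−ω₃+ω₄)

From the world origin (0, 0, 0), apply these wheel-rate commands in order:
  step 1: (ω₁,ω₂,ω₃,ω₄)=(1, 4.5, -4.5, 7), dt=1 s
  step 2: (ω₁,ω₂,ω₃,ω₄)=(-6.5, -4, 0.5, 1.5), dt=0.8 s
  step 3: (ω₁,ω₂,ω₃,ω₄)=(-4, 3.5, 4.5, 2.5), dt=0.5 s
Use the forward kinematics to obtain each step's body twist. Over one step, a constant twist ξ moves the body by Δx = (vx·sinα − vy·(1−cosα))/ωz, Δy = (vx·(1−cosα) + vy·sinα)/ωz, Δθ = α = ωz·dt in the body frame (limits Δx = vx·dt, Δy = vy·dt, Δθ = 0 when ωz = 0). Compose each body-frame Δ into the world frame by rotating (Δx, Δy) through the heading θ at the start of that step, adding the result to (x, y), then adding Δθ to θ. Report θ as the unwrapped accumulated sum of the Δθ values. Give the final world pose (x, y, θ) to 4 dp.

(0.0286, -0.0261, 0.7611)

step 1: ξ=(vx,vy,ωz)=(0.0800, -0.0800, 0.5556), dt=1.0 → body Δ=(0.0976, -0.0543, 0.5556) → world pose (0.0976, -0.0543, 0.5556)
step 2: ξ=(vx,vy,ωz)=(-0.0850, 0.0150, 0.1296), dt=0.8 → body Δ=(-0.0685, 0.0085, 0.1037) → world pose (0.0349, -0.0832, 0.6593)
step 3: ξ=(vx,vy,ωz)=(0.0650, 0.0950, 0.2037), dt=0.5 → body Δ=(0.0300, 0.0491, 0.1019) → world pose (0.0286, -0.0261, 0.7611)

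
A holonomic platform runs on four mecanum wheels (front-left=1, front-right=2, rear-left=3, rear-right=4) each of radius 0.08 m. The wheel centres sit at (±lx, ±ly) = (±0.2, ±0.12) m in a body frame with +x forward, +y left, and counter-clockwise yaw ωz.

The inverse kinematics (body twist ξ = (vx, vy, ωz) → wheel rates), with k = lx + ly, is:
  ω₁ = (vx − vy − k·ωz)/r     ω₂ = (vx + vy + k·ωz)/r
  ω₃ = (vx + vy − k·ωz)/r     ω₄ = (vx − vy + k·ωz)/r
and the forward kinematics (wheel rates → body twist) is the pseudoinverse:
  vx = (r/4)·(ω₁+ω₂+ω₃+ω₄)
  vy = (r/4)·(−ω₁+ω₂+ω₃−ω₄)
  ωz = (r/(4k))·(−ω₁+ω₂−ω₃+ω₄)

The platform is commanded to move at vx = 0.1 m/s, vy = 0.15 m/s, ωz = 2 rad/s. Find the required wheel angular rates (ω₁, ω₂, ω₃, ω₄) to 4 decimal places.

k = lx + ly = 0.2 + 0.12 = 0.3200;  k·ωz = 0.3200·2 = 0.6400
ω₁ (FL) = (vx − vy − k·ωz)/r = -0.6900/0.08 = -8.6250
ω₂ (FR) = (vx + vy + k·ωz)/r = 0.8900/0.08 = 11.1250
ω₃ (RL) = (vx + vy − k·ωz)/r = -0.3900/0.08 = -4.8750
ω₄ (RR) = (vx − vy + k·ωz)/r = 0.5900/0.08 = 7.3750

(-8.6250, 11.1250, -4.8750, 7.3750)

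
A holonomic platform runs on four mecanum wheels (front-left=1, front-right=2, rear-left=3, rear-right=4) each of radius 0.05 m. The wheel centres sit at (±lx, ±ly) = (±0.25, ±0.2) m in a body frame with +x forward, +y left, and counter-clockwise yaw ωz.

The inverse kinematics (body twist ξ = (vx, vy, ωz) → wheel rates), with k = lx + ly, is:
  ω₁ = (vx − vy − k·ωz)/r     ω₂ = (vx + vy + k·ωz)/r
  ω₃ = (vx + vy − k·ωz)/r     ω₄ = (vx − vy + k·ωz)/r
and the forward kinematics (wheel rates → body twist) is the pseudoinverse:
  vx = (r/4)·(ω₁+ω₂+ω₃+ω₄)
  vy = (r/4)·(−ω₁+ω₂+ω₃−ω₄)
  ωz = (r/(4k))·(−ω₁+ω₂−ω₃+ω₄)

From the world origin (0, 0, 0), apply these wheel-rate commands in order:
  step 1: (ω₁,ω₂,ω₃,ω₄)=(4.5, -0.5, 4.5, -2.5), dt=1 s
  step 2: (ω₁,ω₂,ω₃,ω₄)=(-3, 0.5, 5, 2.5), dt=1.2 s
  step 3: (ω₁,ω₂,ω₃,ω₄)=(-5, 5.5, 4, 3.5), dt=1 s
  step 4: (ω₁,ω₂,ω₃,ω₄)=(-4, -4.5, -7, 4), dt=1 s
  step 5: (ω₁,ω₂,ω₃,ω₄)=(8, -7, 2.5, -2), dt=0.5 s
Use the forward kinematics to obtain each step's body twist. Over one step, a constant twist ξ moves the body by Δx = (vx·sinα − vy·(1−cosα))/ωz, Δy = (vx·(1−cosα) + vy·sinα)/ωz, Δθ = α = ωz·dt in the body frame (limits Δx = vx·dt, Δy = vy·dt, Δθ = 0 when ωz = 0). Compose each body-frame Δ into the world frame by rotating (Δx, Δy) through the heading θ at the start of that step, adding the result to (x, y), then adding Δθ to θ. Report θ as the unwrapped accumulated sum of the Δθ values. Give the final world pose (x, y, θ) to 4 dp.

step 1: ξ=(vx,vy,ωz)=(0.0750, 0.0250, -0.3333), dt=1.0 → body Δ=(0.0777, 0.0122, -0.3333) → world pose (0.0777, 0.0122, -0.3333)
step 2: ξ=(vx,vy,ωz)=(0.0625, 0.0750, 0.0278), dt=1.2 → body Δ=(0.0735, 0.0912, 0.0333) → world pose (0.1770, 0.0743, -0.3000)
step 3: ξ=(vx,vy,ωz)=(0.1000, 0.1375, 0.2778), dt=1.0 → body Δ=(0.0797, 0.1495, 0.2778) → world pose (0.2974, 0.1936, -0.0222)
step 4: ξ=(vx,vy,ωz)=(-0.1438, -0.1438, 0.2917), dt=1.0 → body Δ=(-0.1209, -0.1625, 0.2917) → world pose (0.1729, 0.0338, 0.2694)
step 5: ξ=(vx,vy,ωz)=(0.0187, -0.1313, -0.5417), dt=0.5 → body Δ=(0.0004, -0.0661, -0.2708) → world pose (0.1909, -0.0298, -0.0014)

(0.1909, -0.0298, -0.0014)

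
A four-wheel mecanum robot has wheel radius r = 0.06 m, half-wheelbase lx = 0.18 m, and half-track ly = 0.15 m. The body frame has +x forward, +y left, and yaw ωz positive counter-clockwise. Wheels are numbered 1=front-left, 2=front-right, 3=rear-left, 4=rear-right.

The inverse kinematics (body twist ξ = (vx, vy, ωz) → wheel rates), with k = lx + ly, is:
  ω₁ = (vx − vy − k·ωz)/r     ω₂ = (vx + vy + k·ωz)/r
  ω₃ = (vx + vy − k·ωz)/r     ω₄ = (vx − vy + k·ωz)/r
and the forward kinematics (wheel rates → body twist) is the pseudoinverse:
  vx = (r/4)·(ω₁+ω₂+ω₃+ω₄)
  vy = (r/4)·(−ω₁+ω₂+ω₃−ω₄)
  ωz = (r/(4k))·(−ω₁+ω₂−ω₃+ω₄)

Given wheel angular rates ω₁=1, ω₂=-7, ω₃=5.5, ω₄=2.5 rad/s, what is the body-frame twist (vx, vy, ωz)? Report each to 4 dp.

k = lx + ly = 0.18 + 0.15 = 0.3300
ω₁+ω₂+ω₃+ω₄ = 2.0000  →  vx = (0.06/4)·2.0000 = 0.0300
−ω₁+ω₂+ω₃−ω₄ = -5.0000  →  vy = (0.06/4)·-5.0000 = -0.0750
−ω₁+ω₂−ω₃+ω₄ = -11.0000  →  ωz = (0.06/1.3200)·-11.0000 = -0.5000

(0.0300, -0.0750, -0.5000)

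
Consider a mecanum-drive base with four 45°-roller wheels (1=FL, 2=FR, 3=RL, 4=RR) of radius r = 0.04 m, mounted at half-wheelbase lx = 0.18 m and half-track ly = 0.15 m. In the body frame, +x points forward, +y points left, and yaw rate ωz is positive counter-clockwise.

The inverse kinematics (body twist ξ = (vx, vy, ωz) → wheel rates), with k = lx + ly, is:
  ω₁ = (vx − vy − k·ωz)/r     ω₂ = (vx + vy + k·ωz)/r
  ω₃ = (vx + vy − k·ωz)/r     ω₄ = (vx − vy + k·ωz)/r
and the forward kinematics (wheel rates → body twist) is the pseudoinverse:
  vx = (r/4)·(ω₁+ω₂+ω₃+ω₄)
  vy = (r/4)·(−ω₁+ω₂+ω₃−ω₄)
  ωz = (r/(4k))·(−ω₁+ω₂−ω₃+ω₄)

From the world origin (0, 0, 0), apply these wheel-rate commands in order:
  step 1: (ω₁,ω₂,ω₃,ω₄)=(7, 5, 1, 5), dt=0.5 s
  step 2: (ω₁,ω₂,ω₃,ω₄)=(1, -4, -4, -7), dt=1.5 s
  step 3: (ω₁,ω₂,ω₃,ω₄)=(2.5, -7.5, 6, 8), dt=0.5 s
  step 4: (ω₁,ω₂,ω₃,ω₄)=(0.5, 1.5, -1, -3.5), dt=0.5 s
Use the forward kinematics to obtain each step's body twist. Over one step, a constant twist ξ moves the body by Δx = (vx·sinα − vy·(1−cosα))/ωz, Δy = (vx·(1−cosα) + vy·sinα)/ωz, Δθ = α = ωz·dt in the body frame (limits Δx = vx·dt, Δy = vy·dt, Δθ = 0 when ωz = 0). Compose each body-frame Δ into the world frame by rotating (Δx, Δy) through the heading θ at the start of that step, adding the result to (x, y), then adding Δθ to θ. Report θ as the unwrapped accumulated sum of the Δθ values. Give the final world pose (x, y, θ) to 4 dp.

step 1: ξ=(vx,vy,ωz)=(0.1800, -0.0600, 0.0606), dt=0.5 → body Δ=(0.0904, -0.0286, 0.0303) → world pose (0.0904, -0.0286, 0.0303)
step 2: ξ=(vx,vy,ωz)=(-0.1400, -0.0200, -0.2424), dt=1.5 → body Δ=(-0.2108, 0.0084, -0.3636) → world pose (-0.1205, -0.0266, -0.3333)
step 3: ξ=(vx,vy,ωz)=(0.0900, -0.1200, -0.2424), dt=0.5 → body Δ=(0.0413, -0.0626, -0.1212) → world pose (-0.1020, -0.0992, -0.4545)
step 4: ξ=(vx,vy,ωz)=(-0.0250, 0.0350, -0.0455), dt=0.5 → body Δ=(-0.0123, 0.0176, -0.0227) → world pose (-0.1053, -0.0780, -0.4773)

(-0.1053, -0.0780, -0.4773)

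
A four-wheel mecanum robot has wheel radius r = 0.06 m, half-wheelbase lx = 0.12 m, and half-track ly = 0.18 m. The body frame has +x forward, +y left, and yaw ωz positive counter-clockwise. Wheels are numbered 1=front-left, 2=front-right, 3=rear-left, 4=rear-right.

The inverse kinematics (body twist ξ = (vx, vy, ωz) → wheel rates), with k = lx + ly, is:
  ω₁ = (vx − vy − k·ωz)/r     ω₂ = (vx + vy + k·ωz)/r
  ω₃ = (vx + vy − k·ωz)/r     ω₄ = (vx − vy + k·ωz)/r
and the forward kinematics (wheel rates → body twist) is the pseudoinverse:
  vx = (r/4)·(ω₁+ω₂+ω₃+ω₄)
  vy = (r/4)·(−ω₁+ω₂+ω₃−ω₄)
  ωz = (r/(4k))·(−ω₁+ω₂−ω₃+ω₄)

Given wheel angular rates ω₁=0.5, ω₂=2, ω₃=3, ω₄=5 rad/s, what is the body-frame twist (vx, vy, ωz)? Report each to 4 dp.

(0.1575, -0.0075, 0.1750)

k = lx + ly = 0.12 + 0.18 = 0.3000
ω₁+ω₂+ω₃+ω₄ = 10.5000  →  vx = (0.06/4)·10.5000 = 0.1575
−ω₁+ω₂+ω₃−ω₄ = -0.5000  →  vy = (0.06/4)·-0.5000 = -0.0075
−ω₁+ω₂−ω₃+ω₄ = 3.5000  →  ωz = (0.06/1.2000)·3.5000 = 0.1750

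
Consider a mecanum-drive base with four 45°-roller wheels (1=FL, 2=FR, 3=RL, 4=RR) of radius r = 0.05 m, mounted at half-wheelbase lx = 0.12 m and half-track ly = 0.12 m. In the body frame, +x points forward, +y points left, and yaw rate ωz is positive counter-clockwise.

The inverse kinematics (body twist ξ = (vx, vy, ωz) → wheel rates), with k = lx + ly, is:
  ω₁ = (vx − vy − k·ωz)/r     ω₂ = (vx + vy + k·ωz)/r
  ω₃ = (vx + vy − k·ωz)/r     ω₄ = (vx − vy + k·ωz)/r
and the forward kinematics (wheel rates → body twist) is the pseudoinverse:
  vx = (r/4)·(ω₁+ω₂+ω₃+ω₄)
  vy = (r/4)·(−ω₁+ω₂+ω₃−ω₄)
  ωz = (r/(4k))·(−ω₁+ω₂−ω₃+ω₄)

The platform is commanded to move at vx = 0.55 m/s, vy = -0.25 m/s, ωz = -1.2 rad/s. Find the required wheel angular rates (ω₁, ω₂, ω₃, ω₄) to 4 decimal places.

(21.7600, 0.2400, 11.7600, 10.2400)

k = lx + ly = 0.12 + 0.12 = 0.2400;  k·ωz = 0.2400·-1.2 = -0.2880
ω₁ (FL) = (vx − vy − k·ωz)/r = 1.0880/0.05 = 21.7600
ω₂ (FR) = (vx + vy + k·ωz)/r = 0.0120/0.05 = 0.2400
ω₃ (RL) = (vx + vy − k·ωz)/r = 0.5880/0.05 = 11.7600
ω₄ (RR) = (vx − vy + k·ωz)/r = 0.5120/0.05 = 10.2400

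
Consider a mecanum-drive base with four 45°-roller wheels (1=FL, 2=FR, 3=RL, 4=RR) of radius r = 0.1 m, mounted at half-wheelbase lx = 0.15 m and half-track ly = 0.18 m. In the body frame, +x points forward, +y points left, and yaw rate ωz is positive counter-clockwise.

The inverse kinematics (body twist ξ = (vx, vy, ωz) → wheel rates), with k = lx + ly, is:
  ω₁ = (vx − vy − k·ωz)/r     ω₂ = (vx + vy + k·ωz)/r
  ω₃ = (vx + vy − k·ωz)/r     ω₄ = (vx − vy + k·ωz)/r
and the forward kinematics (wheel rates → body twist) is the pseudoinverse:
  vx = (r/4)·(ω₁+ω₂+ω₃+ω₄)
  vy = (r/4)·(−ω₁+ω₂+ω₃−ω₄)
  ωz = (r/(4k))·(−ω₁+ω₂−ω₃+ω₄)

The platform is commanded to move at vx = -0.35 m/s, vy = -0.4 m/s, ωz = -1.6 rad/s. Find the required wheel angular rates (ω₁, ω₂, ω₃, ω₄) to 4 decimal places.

(5.7800, -12.7800, -2.2200, -4.7800)

k = lx + ly = 0.15 + 0.18 = 0.3300;  k·ωz = 0.3300·-1.6 = -0.5280
ω₁ (FL) = (vx − vy − k·ωz)/r = 0.5780/0.1 = 5.7800
ω₂ (FR) = (vx + vy + k·ωz)/r = -1.2780/0.1 = -12.7800
ω₃ (RL) = (vx + vy − k·ωz)/r = -0.2220/0.1 = -2.2200
ω₄ (RR) = (vx − vy + k·ωz)/r = -0.4780/0.1 = -4.7800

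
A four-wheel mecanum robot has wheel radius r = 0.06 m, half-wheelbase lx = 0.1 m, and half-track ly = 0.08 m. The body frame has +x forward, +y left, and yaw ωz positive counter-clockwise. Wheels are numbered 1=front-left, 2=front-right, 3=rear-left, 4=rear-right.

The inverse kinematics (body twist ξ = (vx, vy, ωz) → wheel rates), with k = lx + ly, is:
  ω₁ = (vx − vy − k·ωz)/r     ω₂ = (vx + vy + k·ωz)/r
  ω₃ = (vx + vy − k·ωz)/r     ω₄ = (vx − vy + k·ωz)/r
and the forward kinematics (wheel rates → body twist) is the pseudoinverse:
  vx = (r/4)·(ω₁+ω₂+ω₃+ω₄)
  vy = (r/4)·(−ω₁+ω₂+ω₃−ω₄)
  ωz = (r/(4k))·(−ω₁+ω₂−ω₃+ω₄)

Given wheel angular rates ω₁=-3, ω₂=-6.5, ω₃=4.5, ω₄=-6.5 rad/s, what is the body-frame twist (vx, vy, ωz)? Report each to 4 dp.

(-0.1725, 0.1125, -1.2083)

k = lx + ly = 0.1 + 0.08 = 0.1800
ω₁+ω₂+ω₃+ω₄ = -11.5000  →  vx = (0.06/4)·-11.5000 = -0.1725
−ω₁+ω₂+ω₃−ω₄ = 7.5000  →  vy = (0.06/4)·7.5000 = 0.1125
−ω₁+ω₂−ω₃+ω₄ = -14.5000  →  ωz = (0.06/0.7200)·-14.5000 = -1.2083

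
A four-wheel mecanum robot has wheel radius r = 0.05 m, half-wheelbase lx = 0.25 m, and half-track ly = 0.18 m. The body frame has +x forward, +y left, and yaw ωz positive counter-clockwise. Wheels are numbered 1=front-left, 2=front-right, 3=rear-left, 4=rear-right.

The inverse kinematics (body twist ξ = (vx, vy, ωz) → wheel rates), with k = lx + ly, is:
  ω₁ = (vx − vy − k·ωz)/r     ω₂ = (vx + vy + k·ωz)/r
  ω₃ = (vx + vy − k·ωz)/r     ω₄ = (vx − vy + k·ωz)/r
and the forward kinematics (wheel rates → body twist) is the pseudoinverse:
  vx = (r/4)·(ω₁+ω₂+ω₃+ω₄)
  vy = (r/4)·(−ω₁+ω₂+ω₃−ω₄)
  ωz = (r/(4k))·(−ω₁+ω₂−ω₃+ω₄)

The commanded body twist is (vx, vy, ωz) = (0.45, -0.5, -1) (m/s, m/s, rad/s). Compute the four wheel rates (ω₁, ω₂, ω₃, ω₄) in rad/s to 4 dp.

(27.6000, -9.6000, 7.6000, 10.4000)

k = lx + ly = 0.25 + 0.18 = 0.4300;  k·ωz = 0.4300·-1 = -0.4300
ω₁ (FL) = (vx − vy − k·ωz)/r = 1.3800/0.05 = 27.6000
ω₂ (FR) = (vx + vy + k·ωz)/r = -0.4800/0.05 = -9.6000
ω₃ (RL) = (vx + vy − k·ωz)/r = 0.3800/0.05 = 7.6000
ω₄ (RR) = (vx − vy + k·ωz)/r = 0.5200/0.05 = 10.4000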